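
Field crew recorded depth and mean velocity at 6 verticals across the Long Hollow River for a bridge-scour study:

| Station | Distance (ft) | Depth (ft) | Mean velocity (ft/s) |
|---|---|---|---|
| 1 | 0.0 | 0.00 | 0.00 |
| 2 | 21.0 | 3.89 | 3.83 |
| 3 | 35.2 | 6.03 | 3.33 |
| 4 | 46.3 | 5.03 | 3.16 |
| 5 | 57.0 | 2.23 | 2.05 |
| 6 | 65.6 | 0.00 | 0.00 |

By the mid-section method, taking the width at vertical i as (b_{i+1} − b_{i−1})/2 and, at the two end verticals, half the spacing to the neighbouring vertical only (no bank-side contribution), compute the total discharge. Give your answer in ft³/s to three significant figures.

w_2 = (35.2 − 0.0)/2 = 17.6 ft; q_2 = 3.83 × 3.89 × 17.6 = 262.2 ft³/s
w_3 = (46.3 − 21.0)/2 = 12.65 ft; q_3 = 3.33 × 6.03 × 12.65 = 254.0 ft³/s
w_4 = (57.0 − 35.2)/2 = 10.9 ft; q_4 = 3.16 × 5.03 × 10.9 = 173.3 ft³/s
w_5 = (65.6 − 46.3)/2 = 9.65 ft; q_5 = 2.05 × 2.23 × 9.65 = 44.11 ft³/s
Stations 1, 6 contribute zero (depth or velocity is 0).
Q = Σ qᵢ = 733.6 ft³/s

734 ft³/s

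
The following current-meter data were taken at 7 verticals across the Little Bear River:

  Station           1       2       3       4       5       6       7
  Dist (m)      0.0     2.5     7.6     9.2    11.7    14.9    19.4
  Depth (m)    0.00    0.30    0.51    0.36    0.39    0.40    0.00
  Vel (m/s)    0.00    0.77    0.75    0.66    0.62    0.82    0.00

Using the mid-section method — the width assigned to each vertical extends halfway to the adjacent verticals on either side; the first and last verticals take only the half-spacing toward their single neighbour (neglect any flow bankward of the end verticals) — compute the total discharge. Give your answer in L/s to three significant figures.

4600 L/s

w_2 = (7.6 − 0.0)/2 = 3.8 m; q_2 = 0.77 × 0.30 × 3.8 = 0.8778 m³/s
w_3 = (9.2 − 2.5)/2 = 3.35 m; q_3 = 0.75 × 0.51 × 3.35 = 1.281 m³/s
w_4 = (11.7 − 7.6)/2 = 2.05 m; q_4 = 0.66 × 0.36 × 2.05 = 0.4871 m³/s
w_5 = (14.9 − 9.2)/2 = 2.85 m; q_5 = 0.62 × 0.39 × 2.85 = 0.6891 m³/s
w_6 = (19.4 − 11.7)/2 = 3.85 m; q_6 = 0.82 × 0.40 × 3.85 = 1.263 m³/s
Stations 1, 7 contribute zero (depth or velocity is 0).
Q = Σ qᵢ = 4.598 m³/s
= 4.598 × 1000 = 4598 L/s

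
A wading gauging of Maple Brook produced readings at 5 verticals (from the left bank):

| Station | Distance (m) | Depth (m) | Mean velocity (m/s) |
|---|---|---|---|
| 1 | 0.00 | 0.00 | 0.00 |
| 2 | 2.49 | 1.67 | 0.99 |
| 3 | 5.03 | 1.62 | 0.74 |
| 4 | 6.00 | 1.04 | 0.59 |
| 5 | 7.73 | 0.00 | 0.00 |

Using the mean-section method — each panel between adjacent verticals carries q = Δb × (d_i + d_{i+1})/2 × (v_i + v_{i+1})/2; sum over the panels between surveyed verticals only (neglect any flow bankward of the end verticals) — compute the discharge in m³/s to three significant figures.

5.77 m³/s

Panel 1-2: Δb = 2.49 m, d̄ = (0.00+1.67)/2 = 0.835, v̄ = (0.00+0.99)/2 = 0.495 → q = 2.49×0.835×0.495 = 1.029 m³/s
Panel 2-3: Δb = 2.54 m, d̄ = (1.67+1.62)/2 = 1.645, v̄ = (0.99+0.74)/2 = 0.865 → q = 2.54×1.645×0.865 = 3.614 m³/s
Panel 3-4: Δb = 0.97 m, d̄ = (1.62+1.04)/2 = 1.33, v̄ = (0.74+0.59)/2 = 0.665 → q = 0.97×1.33×0.665 = 0.8579 m³/s
Panel 4-5: Δb = 1.73 m, d̄ = (1.04+0.00)/2 = 0.52, v̄ = (0.59+0.00)/2 = 0.295 → q = 1.73×0.52×0.295 = 0.2654 m³/s
Q = Σ q = 5.767 m³/s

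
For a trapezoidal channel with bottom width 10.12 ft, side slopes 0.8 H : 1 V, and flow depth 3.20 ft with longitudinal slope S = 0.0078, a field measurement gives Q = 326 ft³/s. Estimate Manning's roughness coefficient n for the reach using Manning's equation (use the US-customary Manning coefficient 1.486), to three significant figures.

A = (b + z·y)·y = (10.12 + 0.8×3.20)×3.20 = 40.58 ft²
P = b + 2y√(1+z²) = 10.12 + 2×3.20×√(1+0.8²) = 18.32 ft
R = A/P = 40.58/18.32 = 2.215 ft
n = (1.486/Q)·A·R^(2/3)·S^(1/2) = (1.486/326) × 40.58 × 1.699 × 0.08832 = 0.02776

0.0278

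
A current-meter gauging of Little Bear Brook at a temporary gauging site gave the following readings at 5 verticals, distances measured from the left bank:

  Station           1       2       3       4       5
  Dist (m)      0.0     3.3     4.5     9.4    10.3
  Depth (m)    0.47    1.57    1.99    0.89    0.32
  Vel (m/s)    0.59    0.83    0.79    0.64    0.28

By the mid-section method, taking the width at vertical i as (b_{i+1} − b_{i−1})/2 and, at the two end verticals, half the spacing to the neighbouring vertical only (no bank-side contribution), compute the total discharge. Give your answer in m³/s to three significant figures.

9.88 m³/s

w_1 = (3.3 − 0.0)/2 = 1.65 m; q_1 = 0.59 × 0.47 × 1.65 = 0.4575 m³/s
w_2 = (4.5 − 0.0)/2 = 2.25 m; q_2 = 0.83 × 1.57 × 2.25 = 2.932 m³/s
w_3 = (9.4 − 3.3)/2 = 3.05 m; q_3 = 0.79 × 1.99 × 3.05 = 4.795 m³/s
w_4 = (10.3 − 4.5)/2 = 2.9 m; q_4 = 0.64 × 0.89 × 2.9 = 1.652 m³/s
w_5 = (10.3 − 9.4)/2 = 0.45 m; q_5 = 0.28 × 0.32 × 0.45 = 0.04032 m³/s
Q = Σ qᵢ = 9.877 m³/s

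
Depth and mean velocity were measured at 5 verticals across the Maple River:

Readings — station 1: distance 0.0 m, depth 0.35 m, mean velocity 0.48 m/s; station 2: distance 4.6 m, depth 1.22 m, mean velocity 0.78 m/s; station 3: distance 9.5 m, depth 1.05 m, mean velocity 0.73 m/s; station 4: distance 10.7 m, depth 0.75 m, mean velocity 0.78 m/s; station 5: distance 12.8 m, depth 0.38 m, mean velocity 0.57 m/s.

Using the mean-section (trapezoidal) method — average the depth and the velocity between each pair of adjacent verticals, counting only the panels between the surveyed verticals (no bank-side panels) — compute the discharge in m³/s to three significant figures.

8.09 m³/s

Panel 1-2: Δb = 4.6 m, d̄ = (0.35+1.22)/2 = 0.785, v̄ = (0.48+0.78)/2 = 0.63 → q = 4.6×0.785×0.63 = 2.275 m³/s
Panel 2-3: Δb = 4.9 m, d̄ = (1.22+1.05)/2 = 1.135, v̄ = (0.78+0.73)/2 = 0.755 → q = 4.9×1.135×0.755 = 4.199 m³/s
Panel 3-4: Δb = 1.2 m, d̄ = (1.05+0.75)/2 = 0.9, v̄ = (0.73+0.78)/2 = 0.755 → q = 1.2×0.9×0.755 = 0.8154 m³/s
Panel 4-5: Δb = 2.1 m, d̄ = (0.75+0.38)/2 = 0.565, v̄ = (0.78+0.57)/2 = 0.675 → q = 2.1×0.565×0.675 = 0.8009 m³/s
Q = Σ q = 8.090 m³/s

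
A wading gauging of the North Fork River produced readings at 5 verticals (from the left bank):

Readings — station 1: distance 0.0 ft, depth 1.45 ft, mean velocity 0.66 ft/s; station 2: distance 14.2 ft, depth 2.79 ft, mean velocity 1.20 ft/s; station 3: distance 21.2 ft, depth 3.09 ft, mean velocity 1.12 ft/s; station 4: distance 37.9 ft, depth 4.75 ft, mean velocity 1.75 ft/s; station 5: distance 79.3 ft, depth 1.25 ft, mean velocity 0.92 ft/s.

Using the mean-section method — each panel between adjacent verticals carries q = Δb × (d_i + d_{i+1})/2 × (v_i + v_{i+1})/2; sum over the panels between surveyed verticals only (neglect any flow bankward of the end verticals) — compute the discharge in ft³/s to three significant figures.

Panel 1-2: Δb = 14.2 ft, d̄ = (1.45+2.79)/2 = 2.12, v̄ = (0.66+1.20)/2 = 0.93 → q = 14.2×2.12×0.93 = 28.00 ft³/s
Panel 2-3: Δb = 7 ft, d̄ = (2.79+3.09)/2 = 2.94, v̄ = (1.20+1.12)/2 = 1.16 → q = 7×2.94×1.16 = 23.87 ft³/s
Panel 3-4: Δb = 16.7 ft, d̄ = (3.09+4.75)/2 = 3.92, v̄ = (1.12+1.75)/2 = 1.435 → q = 16.7×3.92×1.435 = 93.94 ft³/s
Panel 4-5: Δb = 41.4 ft, d̄ = (4.75+1.25)/2 = 3, v̄ = (1.75+0.92)/2 = 1.335 → q = 41.4×3×1.335 = 165.8 ft³/s
Q = Σ q = 311.6 ft³/s

312 ft³/s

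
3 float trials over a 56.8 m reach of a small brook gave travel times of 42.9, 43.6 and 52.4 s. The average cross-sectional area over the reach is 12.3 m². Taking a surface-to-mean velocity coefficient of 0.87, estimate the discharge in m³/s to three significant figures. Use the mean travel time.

t̄ = (42.9 + 43.6 + 52.4) / 3 = 46.3 s
v_surface = L / t̄ = 56.8 / 46.3 = 1.227 m/s
v_mean = 0.87 × 1.227 = 1.067 m/s
Q = A × v_mean = 12.3 × 1.067 = 13.13 m³/s

13.1 m³/s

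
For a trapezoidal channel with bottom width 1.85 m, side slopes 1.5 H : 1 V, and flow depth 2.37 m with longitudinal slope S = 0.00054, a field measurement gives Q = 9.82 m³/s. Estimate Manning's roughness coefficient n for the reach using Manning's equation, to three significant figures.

0.0348

A = (b + z·y)·y = (1.85 + 1.5×2.37)×2.37 = 12.81 m²
P = b + 2y√(1+z²) = 1.85 + 2×2.37×√(1+1.5²) = 10.40 m
R = A/P = 12.81/10.40 = 1.232 m
n = (1/Q)·A·R^(2/3)·S^(1/2) = (1/9.82) × 12.81 × 1.149 × 0.02324 = 0.03484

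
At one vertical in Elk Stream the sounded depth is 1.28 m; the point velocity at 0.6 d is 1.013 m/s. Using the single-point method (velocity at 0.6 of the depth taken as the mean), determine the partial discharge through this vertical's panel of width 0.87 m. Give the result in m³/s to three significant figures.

v̄ = v₀.₆ = 1.013 m/s
q = v̄ × d × w = 1.013 × 1.28 × 0.87 = 1.128 m³/s

1.13 m³/s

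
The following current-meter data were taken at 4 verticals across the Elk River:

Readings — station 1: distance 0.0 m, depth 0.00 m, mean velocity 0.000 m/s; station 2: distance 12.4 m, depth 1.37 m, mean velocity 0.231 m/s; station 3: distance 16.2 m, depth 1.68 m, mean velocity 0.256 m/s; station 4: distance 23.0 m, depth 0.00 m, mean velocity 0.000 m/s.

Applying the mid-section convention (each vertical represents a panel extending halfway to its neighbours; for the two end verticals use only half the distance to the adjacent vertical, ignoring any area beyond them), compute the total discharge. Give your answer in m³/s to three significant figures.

4.84 m³/s

w_2 = (16.2 − 0.0)/2 = 8.1 m; q_2 = 0.231 × 1.37 × 8.1 = 2.563 m³/s
w_3 = (23.0 − 12.4)/2 = 5.3 m; q_3 = 0.256 × 1.68 × 5.3 = 2.279 m³/s
Stations 1, 4 contribute zero (depth or velocity is 0).
Q = Σ qᵢ = 4.843 m³/s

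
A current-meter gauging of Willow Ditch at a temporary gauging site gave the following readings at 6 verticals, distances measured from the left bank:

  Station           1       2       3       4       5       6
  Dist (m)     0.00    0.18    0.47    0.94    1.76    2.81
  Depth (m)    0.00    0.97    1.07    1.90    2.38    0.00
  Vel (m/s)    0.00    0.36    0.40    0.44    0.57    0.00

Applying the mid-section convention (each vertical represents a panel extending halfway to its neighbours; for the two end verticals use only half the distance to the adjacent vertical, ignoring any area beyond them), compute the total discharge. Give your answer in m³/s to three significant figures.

w_2 = (0.47 − 0.00)/2 = 0.235 m; q_2 = 0.36 × 0.97 × 0.235 = 0.08206 m³/s
w_3 = (0.94 − 0.18)/2 = 0.38 m; q_3 = 0.40 × 1.07 × 0.38 = 0.1626 m³/s
w_4 = (1.76 − 0.47)/2 = 0.645 m; q_4 = 0.44 × 1.90 × 0.645 = 0.5392 m³/s
w_5 = (2.81 − 0.94)/2 = 0.935 m; q_5 = 0.57 × 2.38 × 0.935 = 1.268 m³/s
Stations 1, 6 contribute zero (depth or velocity is 0).
Q = Σ qᵢ = 2.052 m³/s

2.05 m³/s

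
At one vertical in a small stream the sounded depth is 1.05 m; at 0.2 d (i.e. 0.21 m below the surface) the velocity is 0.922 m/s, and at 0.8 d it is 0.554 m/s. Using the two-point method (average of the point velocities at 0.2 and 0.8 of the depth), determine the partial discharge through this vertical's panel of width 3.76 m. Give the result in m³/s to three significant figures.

2.91 m³/s

v̄ = (0.922 + 0.554) / 2 = 0.7380 m/s
q = v̄ × d × w = 0.7380 × 1.05 × 3.76 = 2.914 m³/s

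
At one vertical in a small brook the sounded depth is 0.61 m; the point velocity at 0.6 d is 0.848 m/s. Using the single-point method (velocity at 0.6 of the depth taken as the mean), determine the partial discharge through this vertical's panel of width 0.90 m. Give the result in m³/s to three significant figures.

v̄ = v₀.₆ = 0.848 m/s
q = v̄ × d × w = 0.8480 × 0.61 × 0.90 = 0.4656 m³/s

0.466 m³/s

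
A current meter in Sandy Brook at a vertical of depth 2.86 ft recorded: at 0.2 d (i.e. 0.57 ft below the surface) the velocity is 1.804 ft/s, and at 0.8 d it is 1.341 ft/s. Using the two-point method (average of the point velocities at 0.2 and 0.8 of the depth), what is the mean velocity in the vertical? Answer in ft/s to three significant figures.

1.57 ft/s

v̄ = (1.804 + 1.341) / 2 = 1.573 ft/s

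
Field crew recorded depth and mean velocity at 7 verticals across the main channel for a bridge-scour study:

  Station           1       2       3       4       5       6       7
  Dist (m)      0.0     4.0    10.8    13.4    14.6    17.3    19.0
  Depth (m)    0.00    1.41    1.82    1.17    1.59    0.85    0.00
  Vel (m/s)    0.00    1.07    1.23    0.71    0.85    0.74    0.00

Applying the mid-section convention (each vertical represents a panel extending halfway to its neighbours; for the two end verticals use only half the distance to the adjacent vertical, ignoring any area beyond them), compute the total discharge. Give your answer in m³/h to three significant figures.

87400 m³/h

w_2 = (10.8 − 0.0)/2 = 5.4 m; q_2 = 1.07 × 1.41 × 5.4 = 8.147 m³/s
w_3 = (13.4 − 4.0)/2 = 4.7 m; q_3 = 1.23 × 1.82 × 4.7 = 10.52 m³/s
w_4 = (14.6 − 10.8)/2 = 1.9 m; q_4 = 0.71 × 1.17 × 1.9 = 1.578 m³/s
w_5 = (17.3 − 13.4)/2 = 1.95 m; q_5 = 0.85 × 1.59 × 1.95 = 2.635 m³/s
w_6 = (19.0 − 14.6)/2 = 2.2 m; q_6 = 0.74 × 0.85 × 2.2 = 1.384 m³/s
Stations 1, 7 contribute zero (depth or velocity is 0).
Q = Σ qᵢ = 24.27 m³/s
= 24.27 × 3600 = 87360 m³/h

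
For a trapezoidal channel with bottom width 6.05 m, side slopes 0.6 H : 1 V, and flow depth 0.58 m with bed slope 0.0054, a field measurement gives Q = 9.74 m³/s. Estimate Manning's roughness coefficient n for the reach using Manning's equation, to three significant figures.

0.0177

A = (b + z·y)·y = (6.05 + 0.6×0.58)×0.58 = 3.711 m²
P = b + 2y√(1+z²) = 6.05 + 2×0.58×√(1+0.6²) = 7.403 m
R = A/P = 3.711/7.403 = 0.5013 m
n = (1/Q)·A·R^(2/3)·S^(1/2) = (1/9.74) × 3.711 × 0.6310 × 0.07348 = 0.01767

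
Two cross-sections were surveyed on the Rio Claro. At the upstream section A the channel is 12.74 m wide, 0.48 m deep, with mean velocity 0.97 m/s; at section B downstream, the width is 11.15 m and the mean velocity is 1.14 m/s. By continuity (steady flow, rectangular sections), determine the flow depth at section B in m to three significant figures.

Q = A₁V₁ = (12.74×0.48) × 0.97 = 5.932 m³/s
d₂ = Q/(b₂ V₂) = 5.932/(11.15×1.14) = 0.4667 m

0.467 m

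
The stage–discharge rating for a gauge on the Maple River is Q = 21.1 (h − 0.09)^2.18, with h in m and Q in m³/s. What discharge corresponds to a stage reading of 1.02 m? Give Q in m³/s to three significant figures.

18.0 m³/s

Q = 21.1 × (1.02 − 0.09)^2.18 = 21.1 × 0.93^2.18 = 18.01 m³/s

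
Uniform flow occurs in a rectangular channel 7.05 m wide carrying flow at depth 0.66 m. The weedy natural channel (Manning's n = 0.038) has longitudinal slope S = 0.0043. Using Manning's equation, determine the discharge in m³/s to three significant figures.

A = b·y = 7.05 × 0.66 = 4.653 m²
P = b + 2y = 7.05 + 2×0.66 = 8.370 m
R = A/P = 4.653/8.370 = 0.5559 m
Q = (1/n)·A·R^(2/3)·S^(1/2) = (1/0.038) × 4.653 × 0.5559^(2/3) × 0.0043^(1/2) = 5.429 m³/s

5.43 m³/s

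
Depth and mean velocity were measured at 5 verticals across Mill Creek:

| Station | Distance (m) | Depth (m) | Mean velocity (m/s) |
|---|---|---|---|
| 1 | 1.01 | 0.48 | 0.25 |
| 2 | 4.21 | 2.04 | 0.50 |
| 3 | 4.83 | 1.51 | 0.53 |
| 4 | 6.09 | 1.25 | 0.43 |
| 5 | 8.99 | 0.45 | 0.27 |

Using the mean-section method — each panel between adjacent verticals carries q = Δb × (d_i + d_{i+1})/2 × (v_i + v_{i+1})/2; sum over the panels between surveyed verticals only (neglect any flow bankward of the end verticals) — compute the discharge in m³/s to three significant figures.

3.78 m³/s

Panel 1-2: Δb = 3.2 m, d̄ = (0.48+2.04)/2 = 1.26, v̄ = (0.25+0.50)/2 = 0.375 → q = 3.2×1.26×0.375 = 1.512 m³/s
Panel 2-3: Δb = 0.62 m, d̄ = (2.04+1.51)/2 = 1.775, v̄ = (0.50+0.53)/2 = 0.515 → q = 0.62×1.775×0.515 = 0.5668 m³/s
Panel 3-4: Δb = 1.26 m, d̄ = (1.51+1.25)/2 = 1.38, v̄ = (0.53+0.43)/2 = 0.48 → q = 1.26×1.38×0.48 = 0.8346 m³/s
Panel 4-5: Δb = 2.9 m, d̄ = (1.25+0.45)/2 = 0.85, v̄ = (0.43+0.27)/2 = 0.35 → q = 2.9×0.85×0.35 = 0.8628 m³/s
Q = Σ q = 3.776 m³/s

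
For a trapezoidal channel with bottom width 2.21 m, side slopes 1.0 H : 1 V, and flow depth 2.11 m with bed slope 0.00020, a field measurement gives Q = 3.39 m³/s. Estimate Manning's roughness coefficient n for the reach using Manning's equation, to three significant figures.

0.0409

A = (b + z·y)·y = (2.21 + 1.0×2.11)×2.11 = 9.115 m²
P = b + 2y√(1+z²) = 2.21 + 2×2.11×√(1+1.0²) = 8.178 m
R = A/P = 9.115/8.178 = 1.115 m
n = (1/Q)·A·R^(2/3)·S^(1/2) = (1/3.39) × 9.115 × 1.075 × 0.01414 = 0.04088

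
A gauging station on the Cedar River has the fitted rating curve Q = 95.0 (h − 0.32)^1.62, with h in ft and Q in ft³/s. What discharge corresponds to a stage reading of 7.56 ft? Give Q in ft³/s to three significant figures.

2350 ft³/s

Q = 95.0 × (7.56 − 0.32)^1.62 = 95.0 × 7.24^1.62 = 2347 ft³/s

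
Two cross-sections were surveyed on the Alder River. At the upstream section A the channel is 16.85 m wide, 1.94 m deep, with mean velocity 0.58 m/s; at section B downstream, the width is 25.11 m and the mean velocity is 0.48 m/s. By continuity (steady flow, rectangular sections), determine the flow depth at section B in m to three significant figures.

1.57 m

Q = A₁V₁ = (16.85×1.94) × 0.58 = 18.96 m³/s
d₂ = Q/(b₂ V₂) = 18.96/(25.11×0.48) = 1.573 m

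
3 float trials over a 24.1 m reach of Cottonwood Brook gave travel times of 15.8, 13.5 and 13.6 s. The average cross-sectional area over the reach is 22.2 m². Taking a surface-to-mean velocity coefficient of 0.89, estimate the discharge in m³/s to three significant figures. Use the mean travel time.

33.3 m³/s

t̄ = (15.8 + 13.5 + 13.6) / 3 = 14.3 s
v_surface = L / t̄ = 24.1 / 14.3 = 1.685 m/s
v_mean = 0.89 × 1.685 = 1.500 m/s
Q = A × v_mean = 22.2 × 1.500 = 33.30 m³/s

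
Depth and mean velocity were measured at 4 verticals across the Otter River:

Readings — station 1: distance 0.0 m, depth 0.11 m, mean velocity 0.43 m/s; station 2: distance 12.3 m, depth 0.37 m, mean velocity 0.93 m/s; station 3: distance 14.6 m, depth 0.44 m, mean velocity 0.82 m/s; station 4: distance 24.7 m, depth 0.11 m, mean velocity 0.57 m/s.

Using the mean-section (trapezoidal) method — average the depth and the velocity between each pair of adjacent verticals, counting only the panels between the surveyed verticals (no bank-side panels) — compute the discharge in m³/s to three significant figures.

4.75 m³/s

Panel 1-2: Δb = 12.3 m, d̄ = (0.11+0.37)/2 = 0.24, v̄ = (0.43+0.93)/2 = 0.68 → q = 12.3×0.24×0.68 = 2.007 m³/s
Panel 2-3: Δb = 2.3 m, d̄ = (0.37+0.44)/2 = 0.405, v̄ = (0.93+0.82)/2 = 0.875 → q = 2.3×0.405×0.875 = 0.8151 m³/s
Panel 3-4: Δb = 10.1 m, d̄ = (0.44+0.11)/2 = 0.275, v̄ = (0.82+0.57)/2 = 0.695 → q = 10.1×0.275×0.695 = 1.930 m³/s
Q = Σ q = 4.753 m³/s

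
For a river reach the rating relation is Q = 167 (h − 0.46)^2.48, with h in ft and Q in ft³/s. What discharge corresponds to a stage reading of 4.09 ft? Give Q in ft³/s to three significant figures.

4090 ft³/s

Q = 167 × (4.09 − 0.46)^2.48 = 167 × 3.63^2.48 = 4086 ft³/s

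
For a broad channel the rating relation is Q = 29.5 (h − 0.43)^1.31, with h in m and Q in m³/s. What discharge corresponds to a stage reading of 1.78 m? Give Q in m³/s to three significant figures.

43.7 m³/s

Q = 29.5 × (1.78 − 0.43)^1.31 = 29.5 × 1.35^1.31 = 43.71 m³/s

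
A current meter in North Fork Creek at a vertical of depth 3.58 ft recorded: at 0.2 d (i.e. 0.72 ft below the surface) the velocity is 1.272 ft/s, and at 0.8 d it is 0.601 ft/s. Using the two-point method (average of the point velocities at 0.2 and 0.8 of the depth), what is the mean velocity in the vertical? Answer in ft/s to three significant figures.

0.937 ft/s

v̄ = (1.272 + 0.601) / 2 = 0.9365 ft/s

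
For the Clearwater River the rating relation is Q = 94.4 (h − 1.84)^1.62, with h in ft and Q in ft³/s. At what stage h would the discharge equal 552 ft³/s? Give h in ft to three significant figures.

h − h₀ = (Q/C)^(1/b) = (552/94.4)^(1/1.62) = 2.975 ft
h = 1.84 + 2.975 = 4.815 ft

4.81 ft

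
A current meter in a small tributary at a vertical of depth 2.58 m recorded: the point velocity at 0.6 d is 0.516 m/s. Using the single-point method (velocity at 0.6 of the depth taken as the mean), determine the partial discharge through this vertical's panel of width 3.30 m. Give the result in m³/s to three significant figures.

4.39 m³/s

v̄ = v₀.₆ = 0.516 m/s
q = v̄ × d × w = 0.5160 × 2.58 × 3.30 = 4.393 m³/s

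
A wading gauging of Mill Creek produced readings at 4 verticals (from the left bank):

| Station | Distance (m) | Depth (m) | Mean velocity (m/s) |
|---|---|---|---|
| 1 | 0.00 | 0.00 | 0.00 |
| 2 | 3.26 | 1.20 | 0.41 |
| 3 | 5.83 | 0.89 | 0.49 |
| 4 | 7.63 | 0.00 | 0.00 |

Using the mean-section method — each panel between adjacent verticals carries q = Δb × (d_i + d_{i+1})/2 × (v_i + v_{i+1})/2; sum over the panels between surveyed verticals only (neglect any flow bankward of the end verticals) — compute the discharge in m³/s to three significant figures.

1.81 m³/s

Panel 1-2: Δb = 3.26 m, d̄ = (0.00+1.20)/2 = 0.6, v̄ = (0.00+0.41)/2 = 0.205 → q = 3.26×0.6×0.205 = 0.4010 m³/s
Panel 2-3: Δb = 2.57 m, d̄ = (1.20+0.89)/2 = 1.045, v̄ = (0.41+0.49)/2 = 0.45 → q = 2.57×1.045×0.45 = 1.209 m³/s
Panel 3-4: Δb = 1.8 m, d̄ = (0.89+0.00)/2 = 0.445, v̄ = (0.49+0.00)/2 = 0.245 → q = 1.8×0.445×0.245 = 0.1962 m³/s
Q = Σ q = 1.806 m³/s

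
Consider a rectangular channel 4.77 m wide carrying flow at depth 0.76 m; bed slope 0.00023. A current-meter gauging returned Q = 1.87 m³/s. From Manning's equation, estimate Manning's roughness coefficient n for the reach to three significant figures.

A = b·y = 4.77 × 0.76 = 3.625 m²
P = b + 2y = 4.77 + 2×0.76 = 6.290 m
R = A/P = 3.625/6.290 = 0.5763 m
n = (1/Q)·A·R^(2/3)·S^(1/2) = (1/1.87) × 3.625 × 0.6926 × 0.01517 = 0.02036

0.0204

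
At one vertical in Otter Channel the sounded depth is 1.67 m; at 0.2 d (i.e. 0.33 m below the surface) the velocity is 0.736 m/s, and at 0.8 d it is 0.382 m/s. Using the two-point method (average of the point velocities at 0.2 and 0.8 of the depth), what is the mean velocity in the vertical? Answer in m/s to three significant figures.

v̄ = (0.736 + 0.382) / 2 = 0.5590 m/s

0.559 m/s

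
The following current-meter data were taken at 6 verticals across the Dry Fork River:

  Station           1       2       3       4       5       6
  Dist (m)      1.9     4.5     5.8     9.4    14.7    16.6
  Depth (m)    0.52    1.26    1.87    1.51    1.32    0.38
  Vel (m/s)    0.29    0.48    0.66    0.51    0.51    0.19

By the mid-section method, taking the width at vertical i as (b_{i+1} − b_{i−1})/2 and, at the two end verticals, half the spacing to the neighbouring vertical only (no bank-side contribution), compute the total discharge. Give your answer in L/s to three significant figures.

10300 L/s

w_1 = (4.5 − 1.9)/2 = 1.3 m; q_1 = 0.29 × 0.52 × 1.3 = 0.1960 m³/s
w_2 = (5.8 − 1.9)/2 = 1.95 m; q_2 = 0.48 × 1.26 × 1.95 = 1.179 m³/s
w_3 = (9.4 − 4.5)/2 = 2.45 m; q_3 = 0.66 × 1.87 × 2.45 = 3.024 m³/s
w_4 = (14.7 − 5.8)/2 = 4.45 m; q_4 = 0.51 × 1.51 × 4.45 = 3.427 m³/s
w_5 = (16.6 − 9.4)/2 = 3.6 m; q_5 = 0.51 × 1.32 × 3.6 = 2.424 m³/s
w_6 = (16.6 − 14.7)/2 = 0.95 m; q_6 = 0.19 × 0.38 × 0.95 = 0.06859 m³/s
Q = Σ qᵢ = 10.32 m³/s
= 10.32 × 1000 = 10320 L/s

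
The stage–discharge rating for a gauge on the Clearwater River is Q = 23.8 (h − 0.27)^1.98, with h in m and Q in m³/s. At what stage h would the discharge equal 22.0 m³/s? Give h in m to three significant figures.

h − h₀ = (Q/C)^(1/b) = (22.0/23.8)^(1/1.98) = 0.9611 m
h = 0.27 + 0.9611 = 1.231 m

1.23 m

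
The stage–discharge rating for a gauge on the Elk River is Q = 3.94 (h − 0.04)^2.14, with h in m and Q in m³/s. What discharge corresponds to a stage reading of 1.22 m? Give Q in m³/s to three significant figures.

Q = 3.94 × (1.22 − 0.04)^2.14 = 3.94 × 1.18^2.14 = 5.615 m³/s

5.61 m³/s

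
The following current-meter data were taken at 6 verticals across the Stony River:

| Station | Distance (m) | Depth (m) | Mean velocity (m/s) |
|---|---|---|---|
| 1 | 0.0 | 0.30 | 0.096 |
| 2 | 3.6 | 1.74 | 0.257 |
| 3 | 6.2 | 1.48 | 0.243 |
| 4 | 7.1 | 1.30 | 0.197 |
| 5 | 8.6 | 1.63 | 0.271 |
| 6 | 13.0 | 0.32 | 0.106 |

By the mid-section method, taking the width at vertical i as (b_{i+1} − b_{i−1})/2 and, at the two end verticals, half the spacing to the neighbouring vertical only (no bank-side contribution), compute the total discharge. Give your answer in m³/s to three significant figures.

w_1 = (3.6 − 0.0)/2 = 1.8 m; q_1 = 0.096 × 0.30 × 1.8 = 0.05184 m³/s
w_2 = (6.2 − 0.0)/2 = 3.1 m; q_2 = 0.257 × 1.74 × 3.1 = 1.386 m³/s
w_3 = (7.1 − 3.6)/2 = 1.75 m; q_3 = 0.243 × 1.48 × 1.75 = 0.6294 m³/s
w_4 = (8.6 − 6.2)/2 = 1.2 m; q_4 = 0.197 × 1.30 × 1.2 = 0.3073 m³/s
w_5 = (13.0 − 7.1)/2 = 2.95 m; q_5 = 0.271 × 1.63 × 2.95 = 1.303 m³/s
w_6 = (13.0 − 8.6)/2 = 2.2 m; q_6 = 0.106 × 0.32 × 2.2 = 0.07462 m³/s
Q = Σ qᵢ = 3.753 m³/s

3.75 m³/s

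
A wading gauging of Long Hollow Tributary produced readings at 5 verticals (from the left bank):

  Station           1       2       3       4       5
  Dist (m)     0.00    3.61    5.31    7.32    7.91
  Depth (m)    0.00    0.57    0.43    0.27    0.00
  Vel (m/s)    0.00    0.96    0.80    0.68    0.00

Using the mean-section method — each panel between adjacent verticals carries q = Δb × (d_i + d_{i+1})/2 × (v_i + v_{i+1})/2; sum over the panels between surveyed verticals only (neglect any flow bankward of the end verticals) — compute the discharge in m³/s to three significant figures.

1.79 m³/s

Panel 1-2: Δb = 3.61 m, d̄ = (0.00+0.57)/2 = 0.285, v̄ = (0.00+0.96)/2 = 0.48 → q = 3.61×0.285×0.48 = 0.4938 m³/s
Panel 2-3: Δb = 1.7 m, d̄ = (0.57+0.43)/2 = 0.5, v̄ = (0.96+0.80)/2 = 0.88 → q = 1.7×0.5×0.88 = 0.7480 m³/s
Panel 3-4: Δb = 2.01 m, d̄ = (0.43+0.27)/2 = 0.35, v̄ = (0.80+0.68)/2 = 0.74 → q = 2.01×0.35×0.74 = 0.5206 m³/s
Panel 4-5: Δb = 0.59 m, d̄ = (0.27+0.00)/2 = 0.135, v̄ = (0.68+0.00)/2 = 0.34 → q = 0.59×0.135×0.34 = 0.02708 m³/s
Q = Σ q = 1.790 m³/s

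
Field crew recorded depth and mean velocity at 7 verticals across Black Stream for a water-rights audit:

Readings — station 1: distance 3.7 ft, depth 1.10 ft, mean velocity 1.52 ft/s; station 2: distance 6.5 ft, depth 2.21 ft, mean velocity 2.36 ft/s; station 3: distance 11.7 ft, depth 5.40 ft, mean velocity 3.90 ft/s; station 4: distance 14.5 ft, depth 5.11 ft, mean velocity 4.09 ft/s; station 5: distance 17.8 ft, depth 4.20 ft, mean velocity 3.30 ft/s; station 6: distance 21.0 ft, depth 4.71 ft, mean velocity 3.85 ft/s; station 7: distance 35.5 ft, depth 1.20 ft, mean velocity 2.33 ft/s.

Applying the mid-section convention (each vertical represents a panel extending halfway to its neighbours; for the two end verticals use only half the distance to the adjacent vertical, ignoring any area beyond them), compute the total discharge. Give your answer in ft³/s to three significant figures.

w_1 = (6.5 − 3.7)/2 = 1.4 ft; q_1 = 1.52 × 1.10 × 1.4 = 2.341 ft³/s
w_2 = (11.7 − 3.7)/2 = 4 ft; q_2 = 2.36 × 2.21 × 4 = 20.86 ft³/s
w_3 = (14.5 − 6.5)/2 = 4 ft; q_3 = 3.90 × 5.40 × 4 = 84.24 ft³/s
w_4 = (17.8 − 11.7)/2 = 3.05 ft; q_4 = 4.09 × 5.11 × 3.05 = 63.74 ft³/s
w_5 = (21.0 − 14.5)/2 = 3.25 ft; q_5 = 3.30 × 4.20 × 3.25 = 45.05 ft³/s
w_6 = (35.5 − 17.8)/2 = 8.85 ft; q_6 = 3.85 × 4.71 × 8.85 = 160.5 ft³/s
w_7 = (35.5 − 21.0)/2 = 7.25 ft; q_7 = 2.33 × 1.20 × 7.25 = 20.27 ft³/s
Q = Σ qᵢ = 397.0 ft³/s

397 ft³/s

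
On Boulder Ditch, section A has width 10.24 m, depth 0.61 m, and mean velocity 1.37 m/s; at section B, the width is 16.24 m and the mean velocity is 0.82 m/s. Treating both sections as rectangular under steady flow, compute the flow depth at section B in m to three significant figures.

0.643 m

Q = A₁V₁ = (10.24×0.61) × 1.37 = 8.558 m³/s
d₂ = Q/(b₂ V₂) = 8.558/(16.24×0.82) = 0.6426 m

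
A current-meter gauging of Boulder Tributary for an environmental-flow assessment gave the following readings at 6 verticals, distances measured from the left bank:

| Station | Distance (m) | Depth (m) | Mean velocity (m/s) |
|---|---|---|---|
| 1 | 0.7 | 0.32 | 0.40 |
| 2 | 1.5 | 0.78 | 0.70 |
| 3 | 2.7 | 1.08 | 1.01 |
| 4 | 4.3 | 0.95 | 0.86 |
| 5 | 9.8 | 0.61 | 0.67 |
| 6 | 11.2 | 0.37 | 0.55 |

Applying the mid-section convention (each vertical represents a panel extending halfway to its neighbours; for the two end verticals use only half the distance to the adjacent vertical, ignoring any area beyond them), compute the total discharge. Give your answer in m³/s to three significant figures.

6.58 m³/s

w_1 = (1.5 − 0.7)/2 = 0.4 m; q_1 = 0.40 × 0.32 × 0.4 = 0.05120 m³/s
w_2 = (2.7 − 0.7)/2 = 1 m; q_2 = 0.70 × 0.78 × 1 = 0.5460 m³/s
w_3 = (4.3 − 1.5)/2 = 1.4 m; q_3 = 1.01 × 1.08 × 1.4 = 1.527 m³/s
w_4 = (9.8 − 2.7)/2 = 3.55 m; q_4 = 0.86 × 0.95 × 3.55 = 2.900 m³/s
w_5 = (11.2 − 4.3)/2 = 3.45 m; q_5 = 0.67 × 0.61 × 3.45 = 1.410 m³/s
w_6 = (11.2 − 9.8)/2 = 0.7 m; q_6 = 0.55 × 0.37 × 0.7 = 0.1425 m³/s
Q = Σ qᵢ = 6.577 m³/s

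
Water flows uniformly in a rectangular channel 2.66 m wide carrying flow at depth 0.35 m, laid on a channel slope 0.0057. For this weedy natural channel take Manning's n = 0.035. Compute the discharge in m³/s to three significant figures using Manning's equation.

A = b·y = 2.66 × 0.35 = 0.9310 m²
P = b + 2y = 2.66 + 2×0.35 = 3.360 m
R = A/P = 0.9310/3.360 = 0.2771 m
Q = (1/n)·A·R^(2/3)·S^(1/2) = (1/0.035) × 0.9310 × 0.2771^(2/3) × 0.0057^(1/2) = 0.8535 m³/s

0.854 m³/s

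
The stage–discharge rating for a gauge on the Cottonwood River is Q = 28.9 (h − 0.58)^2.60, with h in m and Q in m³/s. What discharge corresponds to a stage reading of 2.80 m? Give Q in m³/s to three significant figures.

Q = 28.9 × (2.80 − 0.58)^2.60 = 28.9 × 2.22^2.60 = 229.8 m³/s

230 m³/s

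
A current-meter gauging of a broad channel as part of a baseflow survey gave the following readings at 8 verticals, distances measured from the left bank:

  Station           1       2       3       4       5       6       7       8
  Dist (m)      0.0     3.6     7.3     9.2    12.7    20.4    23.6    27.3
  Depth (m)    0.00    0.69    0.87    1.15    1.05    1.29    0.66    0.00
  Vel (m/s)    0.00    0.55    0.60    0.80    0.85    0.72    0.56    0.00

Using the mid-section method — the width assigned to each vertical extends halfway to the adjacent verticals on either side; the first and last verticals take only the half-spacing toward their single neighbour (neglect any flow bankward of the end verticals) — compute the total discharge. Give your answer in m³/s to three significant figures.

16.7 m³/s

w_2 = (7.3 − 0.0)/2 = 3.65 m; q_2 = 0.55 × 0.69 × 3.65 = 1.385 m³/s
w_3 = (9.2 − 3.6)/2 = 2.8 m; q_3 = 0.60 × 0.87 × 2.8 = 1.462 m³/s
w_4 = (12.7 − 7.3)/2 = 2.7 m; q_4 = 0.80 × 1.15 × 2.7 = 2.484 m³/s
w_5 = (20.4 − 9.2)/2 = 5.6 m; q_5 = 0.85 × 1.05 × 5.6 = 4.998 m³/s
w_6 = (23.6 − 12.7)/2 = 5.45 m; q_6 = 0.72 × 1.29 × 5.45 = 5.062 m³/s
w_7 = (27.3 − 20.4)/2 = 3.45 m; q_7 = 0.56 × 0.66 × 3.45 = 1.275 m³/s
Stations 1, 8 contribute zero (depth or velocity is 0).
Q = Σ qᵢ = 16.67 m³/s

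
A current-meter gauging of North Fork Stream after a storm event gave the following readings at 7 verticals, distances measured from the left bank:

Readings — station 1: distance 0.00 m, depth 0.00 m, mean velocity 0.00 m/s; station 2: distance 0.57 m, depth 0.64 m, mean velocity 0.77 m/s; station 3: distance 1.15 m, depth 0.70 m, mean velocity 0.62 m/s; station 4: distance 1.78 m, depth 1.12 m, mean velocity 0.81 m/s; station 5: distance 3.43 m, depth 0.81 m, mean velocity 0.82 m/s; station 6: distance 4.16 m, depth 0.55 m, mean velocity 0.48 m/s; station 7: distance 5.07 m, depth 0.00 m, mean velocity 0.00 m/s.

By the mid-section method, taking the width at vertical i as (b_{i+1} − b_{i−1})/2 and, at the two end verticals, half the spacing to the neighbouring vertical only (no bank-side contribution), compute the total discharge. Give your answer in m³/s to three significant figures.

w_2 = (1.15 − 0.00)/2 = 0.575 m; q_2 = 0.77 × 0.64 × 0.575 = 0.2834 m³/s
w_3 = (1.78 − 0.57)/2 = 0.605 m; q_3 = 0.62 × 0.70 × 0.605 = 0.2626 m³/s
w_4 = (3.43 − 1.15)/2 = 1.14 m; q_4 = 0.81 × 1.12 × 1.14 = 1.034 m³/s
w_5 = (4.16 − 1.78)/2 = 1.19 m; q_5 = 0.82 × 0.81 × 1.19 = 0.7904 m³/s
w_6 = (5.07 − 3.43)/2 = 0.82 m; q_6 = 0.48 × 0.55 × 0.82 = 0.2165 m³/s
Stations 1, 7 contribute zero (depth or velocity is 0).
Q = Σ qᵢ = 2.587 m³/s

2.59 m³/s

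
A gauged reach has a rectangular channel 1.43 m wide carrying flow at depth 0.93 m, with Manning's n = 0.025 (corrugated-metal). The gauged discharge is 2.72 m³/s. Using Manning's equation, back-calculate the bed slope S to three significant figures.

0.00875

A = b·y = 1.43 × 0.93 = 1.330 m²
P = b + 2y = 1.43 + 2×0.93 = 3.290 m
R = A/P = 1.330/3.290 = 0.4042 m
S = (Q·n / (1·A·R^(2/3)))² = (2.72×0.025 / (1×1.330×0.5467))² = 0.008747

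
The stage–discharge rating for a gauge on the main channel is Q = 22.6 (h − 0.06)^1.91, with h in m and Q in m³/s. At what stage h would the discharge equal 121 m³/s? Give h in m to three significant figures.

2.47 m

h − h₀ = (Q/C)^(1/b) = (121/22.6)^(1/1.91) = 2.407 m
h = 0.06 + 2.407 = 2.467 m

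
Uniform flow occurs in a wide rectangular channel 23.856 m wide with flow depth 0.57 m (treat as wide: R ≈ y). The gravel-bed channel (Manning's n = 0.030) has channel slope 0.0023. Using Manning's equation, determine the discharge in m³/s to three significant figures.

14.9 m³/s

A = b·y = 23.856 × 0.57 = 13.60 m²
Wide channel: R ≈ y = 0.57 m
Q = (1/n)·A·R^(2/3)·S^(1/2) = (1/0.030) × 13.60 × 0.5700^(2/3) × 0.0023^(1/2) = 14.94 m³/s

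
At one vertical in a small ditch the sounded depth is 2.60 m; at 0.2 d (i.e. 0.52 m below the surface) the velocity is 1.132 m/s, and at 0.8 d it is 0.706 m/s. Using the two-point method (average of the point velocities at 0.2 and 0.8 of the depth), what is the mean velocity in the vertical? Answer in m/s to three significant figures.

v̄ = (1.132 + 0.706) / 2 = 0.9190 m/s

0.919 m/s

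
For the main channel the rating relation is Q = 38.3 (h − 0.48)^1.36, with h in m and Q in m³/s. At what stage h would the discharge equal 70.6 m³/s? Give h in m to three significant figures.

2.05 m

h − h₀ = (Q/C)^(1/b) = (70.6/38.3)^(1/1.36) = 1.568 m
h = 0.48 + 1.568 = 2.048 m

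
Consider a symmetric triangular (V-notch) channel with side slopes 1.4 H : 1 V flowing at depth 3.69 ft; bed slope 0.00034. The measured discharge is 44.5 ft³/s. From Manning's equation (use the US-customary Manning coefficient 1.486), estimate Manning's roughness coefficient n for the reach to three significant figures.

0.0154

A = z·y² = 1.4×3.69² = 19.06 ft²
P = 2y√(1+z²) = 2×3.69×√(1+1.4²) = 12.70 ft
R = A/P = 19.06/12.70 = 1.501 ft
n = (1.486/Q)·A·R^(2/3)·S^(1/2) = (1.486/44.5) × 19.06 × 1.311 × 0.01844 = 0.01539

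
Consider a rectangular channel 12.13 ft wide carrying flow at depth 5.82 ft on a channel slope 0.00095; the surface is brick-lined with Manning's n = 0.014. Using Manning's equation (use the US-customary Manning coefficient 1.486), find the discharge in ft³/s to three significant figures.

A = b·y = 12.13 × 5.82 = 70.60 ft²
P = b + 2y = 12.13 + 2×5.82 = 23.77 ft
R = A/P = 70.60/23.77 = 2.970 ft
Q = (1.486/n)·A·R^(2/3)·S^(1/2) = (1.486/0.014) × 70.60 × 2.970^(2/3) × 0.00095^(1/2) = 477.2 ft³/s

477 ft³/s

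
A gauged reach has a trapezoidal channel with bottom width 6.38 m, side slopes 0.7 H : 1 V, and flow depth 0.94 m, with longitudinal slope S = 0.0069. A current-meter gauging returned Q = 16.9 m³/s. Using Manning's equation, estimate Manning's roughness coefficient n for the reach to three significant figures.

A = (b + z·y)·y = (6.38 + 0.7×0.94)×0.94 = 6.616 m²
P = b + 2y√(1+z²) = 6.38 + 2×0.94×√(1+0.7²) = 8.675 m
R = A/P = 6.616/8.675 = 0.7626 m
n = (1/Q)·A·R^(2/3)·S^(1/2) = (1/16.9) × 6.616 × 0.8347 × 0.08307 = 0.02714

0.0271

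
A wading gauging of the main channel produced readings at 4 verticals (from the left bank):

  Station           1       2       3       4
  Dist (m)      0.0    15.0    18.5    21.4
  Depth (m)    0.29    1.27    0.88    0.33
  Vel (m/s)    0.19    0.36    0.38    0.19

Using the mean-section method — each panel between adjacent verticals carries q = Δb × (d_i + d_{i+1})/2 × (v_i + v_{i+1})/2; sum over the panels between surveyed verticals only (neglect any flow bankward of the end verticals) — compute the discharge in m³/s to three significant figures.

5.11 m³/s

Panel 1-2: Δb = 15 m, d̄ = (0.29+1.27)/2 = 0.78, v̄ = (0.19+0.36)/2 = 0.275 → q = 15×0.78×0.275 = 3.218 m³/s
Panel 2-3: Δb = 3.5 m, d̄ = (1.27+0.88)/2 = 1.075, v̄ = (0.36+0.38)/2 = 0.37 → q = 3.5×1.075×0.37 = 1.392 m³/s
Panel 3-4: Δb = 2.9 m, d̄ = (0.88+0.33)/2 = 0.605, v̄ = (0.38+0.19)/2 = 0.285 → q = 2.9×0.605×0.285 = 0.5000 m³/s
Q = Σ q = 5.110 m³/s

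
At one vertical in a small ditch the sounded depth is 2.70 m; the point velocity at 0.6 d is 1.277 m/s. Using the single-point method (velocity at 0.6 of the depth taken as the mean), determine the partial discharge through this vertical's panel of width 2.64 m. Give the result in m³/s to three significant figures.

v̄ = v₀.₆ = 1.277 m/s
q = v̄ × d × w = 1.277 × 2.70 × 2.64 = 9.102 m³/s

9.10 m³/s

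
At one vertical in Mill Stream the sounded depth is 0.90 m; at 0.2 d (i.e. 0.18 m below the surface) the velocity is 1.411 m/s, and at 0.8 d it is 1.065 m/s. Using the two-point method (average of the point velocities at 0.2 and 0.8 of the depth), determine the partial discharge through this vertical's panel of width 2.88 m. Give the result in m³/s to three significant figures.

3.21 m³/s

v̄ = (1.411 + 1.065) / 2 = 1.238 m/s
q = v̄ × d × w = 1.238 × 0.90 × 2.88 = 3.209 m³/s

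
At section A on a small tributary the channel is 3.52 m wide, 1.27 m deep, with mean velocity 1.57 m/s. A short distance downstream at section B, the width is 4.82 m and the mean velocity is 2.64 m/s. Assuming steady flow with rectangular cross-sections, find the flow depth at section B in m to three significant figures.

Q = A₁V₁ = (3.52×1.27) × 1.57 = 7.019 m³/s
d₂ = Q/(b₂ V₂) = 7.019/(4.82×2.64) = 0.5516 m

0.552 m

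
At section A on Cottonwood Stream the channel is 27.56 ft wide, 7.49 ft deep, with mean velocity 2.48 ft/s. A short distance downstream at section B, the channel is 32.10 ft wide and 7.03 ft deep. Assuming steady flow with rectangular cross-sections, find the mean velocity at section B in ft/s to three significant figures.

Q = A₁V₁ = (27.56×7.49) × 2.48 = 511.9 ft³/s
A₂ = 32.10 × 7.03 = 225.7 ft²
V₂ = Q/A₂ = 511.9/225.7 = 2.269 ft/s

2.27 ft/s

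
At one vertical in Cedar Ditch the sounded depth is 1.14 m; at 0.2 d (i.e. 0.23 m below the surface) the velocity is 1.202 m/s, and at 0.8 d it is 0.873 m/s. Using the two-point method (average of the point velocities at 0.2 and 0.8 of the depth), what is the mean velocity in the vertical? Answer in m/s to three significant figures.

v̄ = (1.202 + 0.873) / 2 = 1.038 m/s

1.04 m/s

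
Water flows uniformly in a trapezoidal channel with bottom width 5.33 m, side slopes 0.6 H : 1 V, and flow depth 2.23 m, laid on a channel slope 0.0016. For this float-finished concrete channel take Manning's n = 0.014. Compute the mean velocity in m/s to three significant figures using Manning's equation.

3.60 m/s

A = (b + z·y)·y = (5.33 + 0.6×2.23)×2.23 = 14.87 m²
P = b + 2y√(1+z²) = 5.33 + 2×2.23×√(1+0.6²) = 10.53 m
R = A/P = 14.87/10.53 = 1.412 m
Q = (1/n)·A·R^(2/3)·S^(1/2) = (1/0.014) × 14.87 × 1.412^(2/3) × 0.0016^(1/2) = 53.47 m³/s
V = Q/A = 53.47/14.87 = 3.596 m/s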